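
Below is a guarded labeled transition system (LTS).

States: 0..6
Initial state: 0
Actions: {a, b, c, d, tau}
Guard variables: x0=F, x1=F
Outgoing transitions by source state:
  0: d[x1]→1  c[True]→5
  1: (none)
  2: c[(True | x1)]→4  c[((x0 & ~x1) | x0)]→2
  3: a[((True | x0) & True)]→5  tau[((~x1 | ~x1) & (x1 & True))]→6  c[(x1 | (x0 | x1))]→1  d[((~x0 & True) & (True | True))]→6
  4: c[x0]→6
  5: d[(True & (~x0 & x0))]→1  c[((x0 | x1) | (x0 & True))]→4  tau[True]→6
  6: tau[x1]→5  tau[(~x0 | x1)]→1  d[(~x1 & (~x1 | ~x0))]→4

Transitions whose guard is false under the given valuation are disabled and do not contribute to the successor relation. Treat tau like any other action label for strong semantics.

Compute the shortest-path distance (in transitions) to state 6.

Answer: 2

Working:
Breadth-first toward 6:
  Layer 0: {0}
  Layer 1: {5}
  Layer 2: {6}
depth(6)=2, e.g. c·tau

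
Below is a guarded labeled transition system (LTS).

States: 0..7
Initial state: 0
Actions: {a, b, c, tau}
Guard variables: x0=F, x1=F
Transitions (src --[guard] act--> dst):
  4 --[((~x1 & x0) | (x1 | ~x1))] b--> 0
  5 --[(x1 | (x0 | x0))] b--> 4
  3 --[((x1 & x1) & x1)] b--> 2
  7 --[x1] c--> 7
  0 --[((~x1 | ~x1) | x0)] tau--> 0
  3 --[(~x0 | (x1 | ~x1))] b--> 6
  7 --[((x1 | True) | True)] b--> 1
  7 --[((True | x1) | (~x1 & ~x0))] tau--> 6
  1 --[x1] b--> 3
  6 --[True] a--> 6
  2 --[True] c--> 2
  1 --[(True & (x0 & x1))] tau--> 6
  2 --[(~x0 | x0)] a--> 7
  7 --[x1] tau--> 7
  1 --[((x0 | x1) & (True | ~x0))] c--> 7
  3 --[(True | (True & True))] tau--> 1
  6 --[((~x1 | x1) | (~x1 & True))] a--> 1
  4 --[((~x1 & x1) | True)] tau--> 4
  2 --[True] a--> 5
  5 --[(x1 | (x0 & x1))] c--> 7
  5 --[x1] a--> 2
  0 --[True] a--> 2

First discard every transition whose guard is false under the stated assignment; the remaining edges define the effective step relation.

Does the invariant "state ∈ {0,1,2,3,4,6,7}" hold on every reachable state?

Allowed set {0,1,2,3,4,6,7}
R = {0,1,2,5,6,7}
  0: ✓
  1: ✓
  2: ✓
  5: ✗ unsafe
  6: ✓
  7: ✓
counterexample path to 5: a·a

Answer: INVARIANT VIOLATED at state 5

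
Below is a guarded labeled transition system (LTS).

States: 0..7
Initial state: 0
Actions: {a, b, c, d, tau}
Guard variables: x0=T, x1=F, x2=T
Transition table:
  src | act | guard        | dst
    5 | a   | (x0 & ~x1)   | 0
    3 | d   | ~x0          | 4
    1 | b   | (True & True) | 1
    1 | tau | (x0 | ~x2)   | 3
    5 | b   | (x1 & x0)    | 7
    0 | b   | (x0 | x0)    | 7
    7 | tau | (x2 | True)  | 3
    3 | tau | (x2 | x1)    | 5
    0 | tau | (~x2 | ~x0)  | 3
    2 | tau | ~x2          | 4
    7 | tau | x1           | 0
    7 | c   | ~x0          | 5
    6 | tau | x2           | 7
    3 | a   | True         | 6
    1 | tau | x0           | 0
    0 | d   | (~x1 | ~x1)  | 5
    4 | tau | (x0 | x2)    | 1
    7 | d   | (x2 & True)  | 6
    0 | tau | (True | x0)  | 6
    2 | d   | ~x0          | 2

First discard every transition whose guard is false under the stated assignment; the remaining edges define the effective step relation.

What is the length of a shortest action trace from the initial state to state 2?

Answer: UNREACHABLE

Working:
Breadth-first toward 2:
  depth 0: {0}
  depth 1: {5,6,7}
  depth 2: {3}
2 never appears.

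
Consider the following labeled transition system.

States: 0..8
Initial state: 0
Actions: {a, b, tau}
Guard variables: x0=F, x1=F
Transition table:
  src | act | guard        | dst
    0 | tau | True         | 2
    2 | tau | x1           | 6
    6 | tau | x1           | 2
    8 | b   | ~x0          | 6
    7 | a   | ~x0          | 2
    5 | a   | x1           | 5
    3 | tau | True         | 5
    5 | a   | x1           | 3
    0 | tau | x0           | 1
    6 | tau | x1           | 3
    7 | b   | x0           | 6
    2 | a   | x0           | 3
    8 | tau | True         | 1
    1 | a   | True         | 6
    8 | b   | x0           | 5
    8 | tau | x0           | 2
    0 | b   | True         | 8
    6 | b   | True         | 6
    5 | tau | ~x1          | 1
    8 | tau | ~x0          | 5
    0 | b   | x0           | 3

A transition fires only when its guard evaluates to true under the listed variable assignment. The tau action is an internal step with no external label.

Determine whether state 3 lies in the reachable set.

Guard filter leaves 10 enabled edge(s).
L0 = {0}
L1 = {2,8}  cumulative {0,2,8}
L2 = {1,5,6}  cumulative {0,1,2,5,6,8}
Reachable = {0,1,2,5,6,8}

Answer: UNREACHABLE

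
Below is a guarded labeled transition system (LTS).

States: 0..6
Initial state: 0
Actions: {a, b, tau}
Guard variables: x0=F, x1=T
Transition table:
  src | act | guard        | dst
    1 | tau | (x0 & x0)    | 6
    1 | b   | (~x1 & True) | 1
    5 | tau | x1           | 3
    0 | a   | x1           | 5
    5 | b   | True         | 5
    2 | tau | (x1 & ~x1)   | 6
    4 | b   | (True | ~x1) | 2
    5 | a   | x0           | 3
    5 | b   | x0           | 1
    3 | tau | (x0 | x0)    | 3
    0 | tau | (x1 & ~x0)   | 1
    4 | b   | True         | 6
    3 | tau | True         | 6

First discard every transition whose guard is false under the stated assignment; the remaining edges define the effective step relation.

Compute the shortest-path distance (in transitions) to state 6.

Answer: 3

Working:
BFS to 6:
  depth 0: {0}
  depth 1: {1,5}
  depth 2: {3}
  depth 3: {6}
depth(6)=3, e.g. a·tau·tau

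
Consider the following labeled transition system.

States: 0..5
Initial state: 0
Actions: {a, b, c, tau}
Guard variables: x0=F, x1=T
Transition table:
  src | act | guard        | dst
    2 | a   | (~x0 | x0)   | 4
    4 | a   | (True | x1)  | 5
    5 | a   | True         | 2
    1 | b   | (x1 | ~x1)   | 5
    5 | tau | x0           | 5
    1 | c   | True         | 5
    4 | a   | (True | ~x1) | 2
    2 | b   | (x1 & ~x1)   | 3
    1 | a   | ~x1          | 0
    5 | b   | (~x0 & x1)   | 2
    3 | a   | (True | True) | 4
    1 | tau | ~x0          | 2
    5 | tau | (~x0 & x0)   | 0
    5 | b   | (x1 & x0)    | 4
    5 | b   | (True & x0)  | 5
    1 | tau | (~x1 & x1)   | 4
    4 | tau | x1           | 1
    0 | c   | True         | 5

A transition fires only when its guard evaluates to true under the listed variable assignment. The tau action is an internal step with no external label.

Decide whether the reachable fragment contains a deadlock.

Answer: DEADLOCK-FREE

Working:
Reach set: {0,1,2,4,5}
  0: c→5  [deg 1]
  1: b→5  c→5  tau→2  [deg 3]
  2: a→4  [deg 1]
  4: a→2  a→5  tau→1  [deg 3]
  5: a→2  b→2  [deg 2]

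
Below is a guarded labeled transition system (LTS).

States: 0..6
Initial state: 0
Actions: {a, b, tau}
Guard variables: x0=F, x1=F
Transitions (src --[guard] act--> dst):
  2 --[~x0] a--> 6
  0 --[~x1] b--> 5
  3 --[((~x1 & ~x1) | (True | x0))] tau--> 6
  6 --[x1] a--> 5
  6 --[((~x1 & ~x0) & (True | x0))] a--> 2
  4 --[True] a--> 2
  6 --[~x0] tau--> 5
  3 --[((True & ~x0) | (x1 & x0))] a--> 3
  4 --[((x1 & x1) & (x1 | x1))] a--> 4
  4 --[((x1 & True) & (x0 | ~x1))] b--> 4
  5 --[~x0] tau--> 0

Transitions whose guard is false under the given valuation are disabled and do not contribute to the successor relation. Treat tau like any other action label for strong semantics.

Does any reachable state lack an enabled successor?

Answer: DEADLOCK-FREE

Analysis:
Reachable = {0,5}
  0: b→5  [1 out]
  5: tau→0  [1 out]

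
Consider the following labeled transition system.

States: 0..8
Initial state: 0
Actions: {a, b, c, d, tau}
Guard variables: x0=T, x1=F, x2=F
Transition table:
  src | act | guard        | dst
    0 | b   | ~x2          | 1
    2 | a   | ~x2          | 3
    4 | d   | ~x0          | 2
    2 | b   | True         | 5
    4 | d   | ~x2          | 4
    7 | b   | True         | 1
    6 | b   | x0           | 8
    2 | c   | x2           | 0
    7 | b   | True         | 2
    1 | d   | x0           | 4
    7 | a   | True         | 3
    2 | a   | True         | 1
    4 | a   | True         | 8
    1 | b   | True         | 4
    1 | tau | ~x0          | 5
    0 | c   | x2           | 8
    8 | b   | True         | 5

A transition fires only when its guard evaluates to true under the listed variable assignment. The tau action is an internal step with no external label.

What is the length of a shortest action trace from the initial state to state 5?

Answer: 4

Trace:
BFS to 5:
  Layer 0: {0}
  Layer 1: {1}
  Layer 2: {4}
  Layer 3: {8}
  Layer 4: {5}
5 enters at depth 4; path b·b·a·b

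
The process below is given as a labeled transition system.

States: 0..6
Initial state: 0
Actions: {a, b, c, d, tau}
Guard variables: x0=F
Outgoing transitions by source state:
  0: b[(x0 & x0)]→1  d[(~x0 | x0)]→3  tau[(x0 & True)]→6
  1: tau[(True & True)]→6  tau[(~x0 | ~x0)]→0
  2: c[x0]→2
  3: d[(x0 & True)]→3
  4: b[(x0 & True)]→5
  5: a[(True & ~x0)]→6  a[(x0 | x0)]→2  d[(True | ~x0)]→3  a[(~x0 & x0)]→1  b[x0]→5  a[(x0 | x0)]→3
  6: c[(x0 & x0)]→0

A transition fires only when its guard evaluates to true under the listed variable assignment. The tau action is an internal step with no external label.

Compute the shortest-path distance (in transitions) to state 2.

Answer: UNREACHABLE

Working:
Layered search for 2:
  depth 0: {0}
  depth 1: {3}
2 never appears.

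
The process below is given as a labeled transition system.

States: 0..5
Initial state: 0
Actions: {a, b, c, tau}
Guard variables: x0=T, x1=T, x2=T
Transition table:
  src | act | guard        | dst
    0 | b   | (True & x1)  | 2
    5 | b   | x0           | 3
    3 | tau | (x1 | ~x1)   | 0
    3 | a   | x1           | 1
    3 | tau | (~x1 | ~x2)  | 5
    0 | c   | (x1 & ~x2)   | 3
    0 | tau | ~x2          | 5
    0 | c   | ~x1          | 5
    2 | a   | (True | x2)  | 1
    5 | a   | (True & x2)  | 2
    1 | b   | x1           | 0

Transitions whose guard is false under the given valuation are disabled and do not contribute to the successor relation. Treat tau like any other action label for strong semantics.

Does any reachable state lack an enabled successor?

Answer: DEADLOCK-FREE

Trace:
Reachable = {0,1,2}
  0: b→2  [1 out]
  1: b→0  [1 out]
  2: a→1  [1 out]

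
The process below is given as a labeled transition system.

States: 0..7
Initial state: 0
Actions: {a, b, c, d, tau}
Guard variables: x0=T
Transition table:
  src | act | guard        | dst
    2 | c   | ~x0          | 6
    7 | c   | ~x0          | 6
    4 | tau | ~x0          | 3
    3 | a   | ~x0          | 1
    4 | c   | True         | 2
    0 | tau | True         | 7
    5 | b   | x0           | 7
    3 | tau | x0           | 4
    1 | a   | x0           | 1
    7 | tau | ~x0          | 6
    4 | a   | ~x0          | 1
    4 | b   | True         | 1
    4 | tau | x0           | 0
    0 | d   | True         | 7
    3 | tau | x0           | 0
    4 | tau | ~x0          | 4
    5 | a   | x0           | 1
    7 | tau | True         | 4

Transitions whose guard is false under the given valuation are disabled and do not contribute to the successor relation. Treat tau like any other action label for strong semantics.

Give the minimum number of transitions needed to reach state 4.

BFS to 4:
  Layer 0: {0}
  Layer 1: {7}
  Layer 2: {4}
4 enters at depth 2; path d·tau

Answer: 2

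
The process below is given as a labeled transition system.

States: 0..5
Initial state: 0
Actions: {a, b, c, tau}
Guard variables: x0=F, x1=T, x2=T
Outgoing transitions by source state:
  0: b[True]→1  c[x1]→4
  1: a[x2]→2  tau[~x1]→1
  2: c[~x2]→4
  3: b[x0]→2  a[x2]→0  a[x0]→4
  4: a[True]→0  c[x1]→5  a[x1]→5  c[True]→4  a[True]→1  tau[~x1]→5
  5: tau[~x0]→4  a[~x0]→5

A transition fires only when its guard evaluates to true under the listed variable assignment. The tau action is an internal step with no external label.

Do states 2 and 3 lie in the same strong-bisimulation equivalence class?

Answer: NOT BISIMILAR

Working:
Compute ~ classes (split until stable):
  round 0: {{0,1,2,3,4,5}}
  round 1: {{0},{1,3},{2},{4},{5}}
  round 2: {{0},{1},{2},{3},{4},{5}}
6 equivalence class(es) (converged in 3)
class of 2: {2}; class of 3: {3}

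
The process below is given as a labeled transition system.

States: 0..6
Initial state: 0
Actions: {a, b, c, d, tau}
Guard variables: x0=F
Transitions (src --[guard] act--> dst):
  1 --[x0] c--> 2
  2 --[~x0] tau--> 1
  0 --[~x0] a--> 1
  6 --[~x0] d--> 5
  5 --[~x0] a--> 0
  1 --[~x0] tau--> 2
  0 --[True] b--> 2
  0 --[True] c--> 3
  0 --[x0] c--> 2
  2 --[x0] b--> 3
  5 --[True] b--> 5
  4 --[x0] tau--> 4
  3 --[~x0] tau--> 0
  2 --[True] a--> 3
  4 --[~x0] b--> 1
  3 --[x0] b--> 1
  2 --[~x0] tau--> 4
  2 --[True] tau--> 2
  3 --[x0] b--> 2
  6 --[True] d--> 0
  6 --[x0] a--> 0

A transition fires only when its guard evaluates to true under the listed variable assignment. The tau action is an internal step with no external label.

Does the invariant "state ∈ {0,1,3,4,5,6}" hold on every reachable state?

Answer: INVARIANT VIOLATED at state 2

Analysis:
Safe = {0,1,3,4,5,6}
R = {0,1,2,3,4}
  0: ✓
  1: ✓
  2: outside
  3: ✓
  4: ✓
reach 2 via b — violates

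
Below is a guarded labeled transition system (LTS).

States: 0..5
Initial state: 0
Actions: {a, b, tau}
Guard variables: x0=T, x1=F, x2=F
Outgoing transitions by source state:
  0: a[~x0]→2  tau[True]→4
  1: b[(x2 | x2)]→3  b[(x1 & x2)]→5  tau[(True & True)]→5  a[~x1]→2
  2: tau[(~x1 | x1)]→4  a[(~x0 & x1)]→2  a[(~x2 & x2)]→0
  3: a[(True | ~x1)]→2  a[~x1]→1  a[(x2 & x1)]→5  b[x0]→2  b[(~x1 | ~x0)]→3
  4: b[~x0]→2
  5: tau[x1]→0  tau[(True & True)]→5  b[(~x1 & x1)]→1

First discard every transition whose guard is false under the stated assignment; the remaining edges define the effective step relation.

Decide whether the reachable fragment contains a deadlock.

Answer: DEADLOCK at state 4

Working:
R = {0,4}
  0: tau→4  [1 exit(s)]
  4: ∅  [no exit]
Path to 4: tau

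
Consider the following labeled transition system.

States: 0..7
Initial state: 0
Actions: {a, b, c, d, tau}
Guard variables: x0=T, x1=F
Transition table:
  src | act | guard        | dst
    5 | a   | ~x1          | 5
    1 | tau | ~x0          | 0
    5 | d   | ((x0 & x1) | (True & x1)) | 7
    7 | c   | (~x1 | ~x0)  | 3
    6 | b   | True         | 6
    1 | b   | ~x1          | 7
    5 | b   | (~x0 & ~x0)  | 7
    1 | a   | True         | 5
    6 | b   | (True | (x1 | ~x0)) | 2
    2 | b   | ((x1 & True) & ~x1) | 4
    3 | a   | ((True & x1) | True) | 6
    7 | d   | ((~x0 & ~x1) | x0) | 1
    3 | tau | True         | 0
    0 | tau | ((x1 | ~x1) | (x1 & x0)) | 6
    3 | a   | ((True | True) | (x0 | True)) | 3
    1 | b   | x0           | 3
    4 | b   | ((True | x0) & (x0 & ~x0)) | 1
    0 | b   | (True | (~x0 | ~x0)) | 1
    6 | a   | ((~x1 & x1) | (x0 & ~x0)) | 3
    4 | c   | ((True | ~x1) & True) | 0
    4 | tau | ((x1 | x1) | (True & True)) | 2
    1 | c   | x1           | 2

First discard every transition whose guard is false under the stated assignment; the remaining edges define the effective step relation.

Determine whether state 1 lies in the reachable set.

Answer: REACHABLE

Analysis:
15 transition(s) survive guard evaluation.
depth 0: {0}
depth 1: {1,6}  total {0,1,6}
depth 2: {2,3,5,7}  total {0,1,2,3,5,6,7}
Reach set: {0,1,2,3,5,6,7}
trace reaching 1: b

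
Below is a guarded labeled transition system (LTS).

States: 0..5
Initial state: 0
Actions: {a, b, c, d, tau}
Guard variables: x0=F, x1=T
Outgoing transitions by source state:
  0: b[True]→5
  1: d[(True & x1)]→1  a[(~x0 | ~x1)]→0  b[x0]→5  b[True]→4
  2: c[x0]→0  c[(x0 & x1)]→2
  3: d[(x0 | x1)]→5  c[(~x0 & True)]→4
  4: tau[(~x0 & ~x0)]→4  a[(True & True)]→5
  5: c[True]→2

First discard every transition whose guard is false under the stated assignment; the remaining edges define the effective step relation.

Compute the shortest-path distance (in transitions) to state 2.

Breadth-first toward 2:
  depth 0: {0}
  depth 1: {5}
  depth 2: {2}
2 enters at depth 2; path b·c

Answer: 2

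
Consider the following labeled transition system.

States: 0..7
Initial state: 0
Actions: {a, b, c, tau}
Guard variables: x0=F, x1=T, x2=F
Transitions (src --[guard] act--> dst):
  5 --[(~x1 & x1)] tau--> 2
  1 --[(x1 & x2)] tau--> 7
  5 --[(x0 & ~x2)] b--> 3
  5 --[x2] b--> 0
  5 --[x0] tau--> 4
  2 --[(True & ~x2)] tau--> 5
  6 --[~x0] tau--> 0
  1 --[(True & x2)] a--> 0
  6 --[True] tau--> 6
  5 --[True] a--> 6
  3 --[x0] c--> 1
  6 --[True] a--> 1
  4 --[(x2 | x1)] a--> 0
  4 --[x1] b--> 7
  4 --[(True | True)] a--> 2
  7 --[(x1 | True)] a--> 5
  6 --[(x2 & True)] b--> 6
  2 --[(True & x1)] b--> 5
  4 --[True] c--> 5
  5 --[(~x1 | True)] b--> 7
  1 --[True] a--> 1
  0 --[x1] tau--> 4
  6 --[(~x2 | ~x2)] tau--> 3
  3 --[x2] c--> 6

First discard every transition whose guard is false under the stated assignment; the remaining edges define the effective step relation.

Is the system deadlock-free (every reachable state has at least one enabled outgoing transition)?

Answer: DEADLOCK at state 3

Analysis:
Reach set: {0,1,2,3,4,5,6,7}
  0: tau→4  [deg 1]
  1: a→1  [deg 1]
  2: b→5  tau→5  [deg 2]
  3: ∅  [STUCK]
  4: a→0  a→2  b→7  c→5  [deg 4]
  5: a→6  b→7  [deg 2]
  6: a→1  tau→0  tau→3  tau→6  [deg 4]
  7: a→5  [deg 1]
witness 3: tau·c·a·tau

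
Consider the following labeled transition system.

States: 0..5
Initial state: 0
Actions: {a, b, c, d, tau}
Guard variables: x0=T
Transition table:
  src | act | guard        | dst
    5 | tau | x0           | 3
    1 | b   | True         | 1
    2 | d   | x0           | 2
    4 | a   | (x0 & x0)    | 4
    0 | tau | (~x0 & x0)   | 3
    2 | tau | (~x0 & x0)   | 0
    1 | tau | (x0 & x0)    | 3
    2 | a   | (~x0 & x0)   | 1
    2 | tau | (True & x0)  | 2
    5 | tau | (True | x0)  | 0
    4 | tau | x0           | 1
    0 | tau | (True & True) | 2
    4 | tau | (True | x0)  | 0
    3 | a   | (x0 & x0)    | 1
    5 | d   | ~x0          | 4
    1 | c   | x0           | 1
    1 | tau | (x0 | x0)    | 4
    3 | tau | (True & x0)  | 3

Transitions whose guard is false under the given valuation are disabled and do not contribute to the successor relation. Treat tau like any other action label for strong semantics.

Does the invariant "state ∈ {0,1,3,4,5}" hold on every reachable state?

Answer: INVARIANT VIOLATED at state 2

Trace:
Safe = {0,1,3,4,5}
R = {0,2}
  0: ✓
  2: outside
reach 2 via tau — violates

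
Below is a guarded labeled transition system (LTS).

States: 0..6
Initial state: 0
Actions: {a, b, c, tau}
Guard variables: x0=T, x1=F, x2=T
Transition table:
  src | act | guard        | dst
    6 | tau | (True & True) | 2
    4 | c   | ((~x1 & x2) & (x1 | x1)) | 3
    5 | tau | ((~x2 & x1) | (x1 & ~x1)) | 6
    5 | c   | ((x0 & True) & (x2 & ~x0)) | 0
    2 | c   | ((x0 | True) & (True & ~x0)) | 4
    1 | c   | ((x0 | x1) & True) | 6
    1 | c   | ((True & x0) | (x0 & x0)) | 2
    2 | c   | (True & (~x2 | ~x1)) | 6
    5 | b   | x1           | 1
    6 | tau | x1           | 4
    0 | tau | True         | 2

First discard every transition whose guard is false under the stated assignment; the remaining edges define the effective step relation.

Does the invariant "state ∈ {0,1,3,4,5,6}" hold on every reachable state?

Allowed set {0,1,3,4,5,6}
Reachable = {0,2,6}
  0: safe
  2: VIOLATES
  6: safe
reach 2 via tau — violates

Answer: INVARIANT VIOLATED at state 2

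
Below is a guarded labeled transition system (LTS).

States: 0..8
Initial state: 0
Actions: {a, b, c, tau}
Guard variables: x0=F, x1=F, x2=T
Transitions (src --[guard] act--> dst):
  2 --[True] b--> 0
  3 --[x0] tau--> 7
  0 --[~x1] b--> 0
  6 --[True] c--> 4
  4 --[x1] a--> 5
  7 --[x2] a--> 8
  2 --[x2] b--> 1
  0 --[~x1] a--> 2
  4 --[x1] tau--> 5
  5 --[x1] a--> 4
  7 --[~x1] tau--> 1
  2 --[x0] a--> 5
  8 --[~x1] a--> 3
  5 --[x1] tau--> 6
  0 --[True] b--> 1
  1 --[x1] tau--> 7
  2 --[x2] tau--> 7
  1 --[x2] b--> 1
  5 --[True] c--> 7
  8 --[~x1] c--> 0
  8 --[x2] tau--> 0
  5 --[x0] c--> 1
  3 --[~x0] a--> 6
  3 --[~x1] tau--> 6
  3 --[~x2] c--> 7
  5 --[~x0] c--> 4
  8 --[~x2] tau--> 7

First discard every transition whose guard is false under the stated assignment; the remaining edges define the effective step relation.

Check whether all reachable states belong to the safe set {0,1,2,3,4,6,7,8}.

Answer: INVARIANT HOLDS

Working:
Allowed set {0,1,2,3,4,6,7,8}
Reachable = {0,1,2,3,4,6,7,8}
  0: ok
  1: ok
  2: ok
  3: ok
  4: ok
  6: ok
  7: ok
  8: ok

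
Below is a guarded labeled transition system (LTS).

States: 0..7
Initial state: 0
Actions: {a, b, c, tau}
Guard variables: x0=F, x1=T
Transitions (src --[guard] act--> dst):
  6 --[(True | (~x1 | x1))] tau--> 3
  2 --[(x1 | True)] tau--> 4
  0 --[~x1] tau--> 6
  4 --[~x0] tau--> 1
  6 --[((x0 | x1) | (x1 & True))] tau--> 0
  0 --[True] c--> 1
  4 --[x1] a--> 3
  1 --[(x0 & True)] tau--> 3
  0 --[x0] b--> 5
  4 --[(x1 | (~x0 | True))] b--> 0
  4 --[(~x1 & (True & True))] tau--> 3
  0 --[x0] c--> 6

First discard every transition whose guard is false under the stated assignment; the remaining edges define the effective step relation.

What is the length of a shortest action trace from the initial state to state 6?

Answer: UNREACHABLE

Working:
BFS to 6:
  Layer 0: {0}
  Layer 1: {1}
6 never appears.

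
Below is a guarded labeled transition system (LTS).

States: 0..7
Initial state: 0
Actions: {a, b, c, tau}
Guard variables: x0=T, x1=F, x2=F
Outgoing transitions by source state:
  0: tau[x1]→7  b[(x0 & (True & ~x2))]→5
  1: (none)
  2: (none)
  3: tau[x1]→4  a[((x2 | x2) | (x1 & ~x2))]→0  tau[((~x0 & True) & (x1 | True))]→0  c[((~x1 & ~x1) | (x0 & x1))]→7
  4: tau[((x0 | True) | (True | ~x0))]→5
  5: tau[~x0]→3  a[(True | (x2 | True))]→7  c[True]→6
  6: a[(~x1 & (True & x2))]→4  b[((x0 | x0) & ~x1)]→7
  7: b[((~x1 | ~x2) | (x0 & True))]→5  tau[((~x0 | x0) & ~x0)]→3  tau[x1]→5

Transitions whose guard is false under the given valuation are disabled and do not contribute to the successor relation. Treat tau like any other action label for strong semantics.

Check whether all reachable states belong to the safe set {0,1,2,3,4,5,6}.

Answer: INVARIANT VIOLATED at state 7

Analysis:
Safe = {0,1,2,3,4,5,6}
Reach set: {0,5,6,7}
  0: ok
  5: ok
  6: ok
  7: ✗ unsafe
witness against invariant: b·a → 7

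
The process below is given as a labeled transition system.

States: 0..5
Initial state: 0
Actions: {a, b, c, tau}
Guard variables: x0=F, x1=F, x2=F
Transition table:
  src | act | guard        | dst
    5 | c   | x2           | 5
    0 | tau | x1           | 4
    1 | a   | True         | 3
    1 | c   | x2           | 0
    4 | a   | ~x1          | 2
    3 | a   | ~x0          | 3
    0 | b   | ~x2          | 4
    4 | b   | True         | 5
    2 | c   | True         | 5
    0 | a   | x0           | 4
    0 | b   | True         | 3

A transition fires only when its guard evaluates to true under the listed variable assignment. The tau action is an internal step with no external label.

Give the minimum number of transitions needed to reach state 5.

Answer: 2

Trace:
Breadth-first toward 5:
  depth 0: {0}
  depth 1: {3,4}
  depth 2: {2,5}
5 enters at depth 2; path b·b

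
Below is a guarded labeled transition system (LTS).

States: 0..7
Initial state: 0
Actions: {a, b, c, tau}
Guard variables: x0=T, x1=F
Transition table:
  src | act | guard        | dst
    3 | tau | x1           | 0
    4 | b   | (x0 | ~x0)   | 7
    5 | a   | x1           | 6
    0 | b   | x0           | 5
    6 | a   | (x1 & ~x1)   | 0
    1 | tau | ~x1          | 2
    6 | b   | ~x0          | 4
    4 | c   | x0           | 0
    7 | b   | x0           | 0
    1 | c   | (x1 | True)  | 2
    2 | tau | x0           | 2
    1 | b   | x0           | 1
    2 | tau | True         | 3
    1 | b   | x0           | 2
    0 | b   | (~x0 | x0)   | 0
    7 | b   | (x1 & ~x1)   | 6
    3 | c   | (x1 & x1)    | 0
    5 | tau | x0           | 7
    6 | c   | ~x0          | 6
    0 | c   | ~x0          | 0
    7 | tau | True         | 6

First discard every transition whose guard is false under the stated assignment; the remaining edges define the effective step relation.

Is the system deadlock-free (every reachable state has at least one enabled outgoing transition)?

Answer: DEADLOCK at state 6

Analysis:
Reach set: {0,5,6,7}
  0: b→0  b→5  [deg 2]
  5: tau→7  [deg 1]
  6: ∅  [deadlock]
  7: b→0  tau→6  [deg 2]
Path to 6: b·tau·tau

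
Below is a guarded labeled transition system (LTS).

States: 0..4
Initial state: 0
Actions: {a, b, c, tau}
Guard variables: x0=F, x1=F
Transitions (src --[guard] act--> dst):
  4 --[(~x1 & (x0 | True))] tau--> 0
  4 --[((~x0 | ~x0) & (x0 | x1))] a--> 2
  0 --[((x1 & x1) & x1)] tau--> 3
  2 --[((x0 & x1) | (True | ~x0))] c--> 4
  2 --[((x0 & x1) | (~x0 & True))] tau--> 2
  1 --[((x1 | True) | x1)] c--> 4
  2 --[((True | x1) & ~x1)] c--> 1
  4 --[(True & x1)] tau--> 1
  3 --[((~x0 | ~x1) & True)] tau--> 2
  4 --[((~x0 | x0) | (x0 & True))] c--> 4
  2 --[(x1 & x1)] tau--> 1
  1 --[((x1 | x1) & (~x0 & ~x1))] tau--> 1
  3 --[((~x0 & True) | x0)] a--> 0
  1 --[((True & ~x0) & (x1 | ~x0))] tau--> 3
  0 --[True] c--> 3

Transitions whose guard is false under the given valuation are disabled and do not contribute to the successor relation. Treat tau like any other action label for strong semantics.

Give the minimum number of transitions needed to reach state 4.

Answer: 3

Trace:
Layered search for 4:
  L0 = {0}
  L1 = {3}
  L2 = {2}
  L3 = {1,4}
first hit 4 at d=3 via c·tau·c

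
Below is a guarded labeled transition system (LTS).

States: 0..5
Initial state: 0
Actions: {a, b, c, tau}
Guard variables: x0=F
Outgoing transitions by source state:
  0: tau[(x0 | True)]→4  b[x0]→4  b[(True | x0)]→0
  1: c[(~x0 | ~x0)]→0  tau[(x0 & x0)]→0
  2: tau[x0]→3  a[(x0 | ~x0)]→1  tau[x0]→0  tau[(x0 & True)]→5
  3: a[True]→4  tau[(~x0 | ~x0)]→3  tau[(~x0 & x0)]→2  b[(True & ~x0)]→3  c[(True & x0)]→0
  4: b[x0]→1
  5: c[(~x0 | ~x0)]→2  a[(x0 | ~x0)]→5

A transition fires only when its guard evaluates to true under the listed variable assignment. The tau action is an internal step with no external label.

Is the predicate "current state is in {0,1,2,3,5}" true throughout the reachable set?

Safe = {0,1,2,3,5}
Reach set: {0,4}
  0: ✓
  4: outside
counterexample path to 4: tau

Answer: INVARIANT VIOLATED at state 4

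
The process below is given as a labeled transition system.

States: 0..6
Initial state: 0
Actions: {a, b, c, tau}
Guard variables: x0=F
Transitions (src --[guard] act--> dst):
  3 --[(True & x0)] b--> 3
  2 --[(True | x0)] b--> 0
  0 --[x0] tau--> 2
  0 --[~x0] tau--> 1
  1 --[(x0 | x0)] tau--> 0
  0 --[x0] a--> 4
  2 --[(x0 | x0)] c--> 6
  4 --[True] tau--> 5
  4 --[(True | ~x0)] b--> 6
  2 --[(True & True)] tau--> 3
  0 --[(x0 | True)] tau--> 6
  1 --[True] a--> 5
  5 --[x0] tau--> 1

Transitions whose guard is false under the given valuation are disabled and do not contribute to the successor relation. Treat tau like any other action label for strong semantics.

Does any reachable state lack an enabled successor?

Answer: DEADLOCK at state 5

Trace:
R = {0,1,5,6}
  0: tau→1  tau→6  [2 exit(s)]
  1: a→5  [1 exit(s)]
  5: ∅  [STUCK]
  6: ∅  [STUCK]
Path to 5: tau·a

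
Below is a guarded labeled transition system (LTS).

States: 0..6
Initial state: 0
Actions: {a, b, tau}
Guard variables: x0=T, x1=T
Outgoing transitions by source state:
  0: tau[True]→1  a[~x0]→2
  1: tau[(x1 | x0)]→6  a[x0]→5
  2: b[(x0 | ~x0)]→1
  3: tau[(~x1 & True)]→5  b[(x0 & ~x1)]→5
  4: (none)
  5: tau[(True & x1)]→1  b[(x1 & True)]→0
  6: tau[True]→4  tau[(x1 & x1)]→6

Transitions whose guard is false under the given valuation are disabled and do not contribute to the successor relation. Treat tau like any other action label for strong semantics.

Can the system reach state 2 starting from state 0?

8 transition(s) survive guard evaluation.
Layer 0: {0}
Layer 1: {1}  now seen {0,1}
Layer 2: {5,6}  now seen {0,1,5,6}
Layer 3: {4}  now seen {0,1,4,5,6}
R = {0,1,4,5,6}

Answer: UNREACHABLE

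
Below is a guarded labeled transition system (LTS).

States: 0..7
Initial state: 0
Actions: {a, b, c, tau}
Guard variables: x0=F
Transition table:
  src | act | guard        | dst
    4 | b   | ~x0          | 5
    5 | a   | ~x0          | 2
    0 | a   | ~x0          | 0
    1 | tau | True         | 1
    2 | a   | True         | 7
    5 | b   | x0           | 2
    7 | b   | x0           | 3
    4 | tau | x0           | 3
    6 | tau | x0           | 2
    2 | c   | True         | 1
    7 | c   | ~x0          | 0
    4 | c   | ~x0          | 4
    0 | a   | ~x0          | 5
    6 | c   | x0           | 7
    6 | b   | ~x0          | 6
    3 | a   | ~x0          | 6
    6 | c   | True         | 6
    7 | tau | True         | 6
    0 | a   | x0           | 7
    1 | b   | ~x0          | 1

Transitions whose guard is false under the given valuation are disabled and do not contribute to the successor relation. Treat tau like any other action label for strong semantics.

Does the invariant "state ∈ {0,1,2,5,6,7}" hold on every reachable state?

Answer: INVARIANT HOLDS

Working:
Allowed set {0,1,2,5,6,7}
Reachable = {0,1,2,5,6,7}
  0: safe
  1: safe
  2: safe
  5: safe
  6: safe
  7: safe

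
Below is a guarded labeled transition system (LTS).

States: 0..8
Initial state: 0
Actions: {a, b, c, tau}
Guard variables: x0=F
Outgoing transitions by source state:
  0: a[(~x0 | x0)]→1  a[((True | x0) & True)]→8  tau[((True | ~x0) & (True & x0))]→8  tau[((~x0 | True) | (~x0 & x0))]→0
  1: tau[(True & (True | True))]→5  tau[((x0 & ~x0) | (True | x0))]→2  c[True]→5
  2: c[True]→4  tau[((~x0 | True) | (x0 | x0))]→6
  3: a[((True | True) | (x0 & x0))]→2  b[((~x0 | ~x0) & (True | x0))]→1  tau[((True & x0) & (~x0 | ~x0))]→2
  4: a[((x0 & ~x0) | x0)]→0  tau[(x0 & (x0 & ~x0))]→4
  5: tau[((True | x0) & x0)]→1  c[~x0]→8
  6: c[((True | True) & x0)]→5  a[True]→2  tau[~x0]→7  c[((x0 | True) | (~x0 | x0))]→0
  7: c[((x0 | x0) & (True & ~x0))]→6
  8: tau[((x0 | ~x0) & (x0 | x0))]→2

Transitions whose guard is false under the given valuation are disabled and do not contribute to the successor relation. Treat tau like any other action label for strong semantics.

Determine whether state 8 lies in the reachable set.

Answer: REACHABLE

Trace:
Guard filter leaves 14 enabled edge(s).
L0 = {0}
L1 = {1,8}  cumulative {0,1,8}
L2 = {2,5}  cumulative {0,1,2,5,8}
L3 = {4,6}  cumulative {0,1,2,4,5,6,8}
L4 = {7}  cumulative {0,1,2,4,5,6,7,8}
Reach set: {0,1,2,4,5,6,7,8}
trace reaching 8: a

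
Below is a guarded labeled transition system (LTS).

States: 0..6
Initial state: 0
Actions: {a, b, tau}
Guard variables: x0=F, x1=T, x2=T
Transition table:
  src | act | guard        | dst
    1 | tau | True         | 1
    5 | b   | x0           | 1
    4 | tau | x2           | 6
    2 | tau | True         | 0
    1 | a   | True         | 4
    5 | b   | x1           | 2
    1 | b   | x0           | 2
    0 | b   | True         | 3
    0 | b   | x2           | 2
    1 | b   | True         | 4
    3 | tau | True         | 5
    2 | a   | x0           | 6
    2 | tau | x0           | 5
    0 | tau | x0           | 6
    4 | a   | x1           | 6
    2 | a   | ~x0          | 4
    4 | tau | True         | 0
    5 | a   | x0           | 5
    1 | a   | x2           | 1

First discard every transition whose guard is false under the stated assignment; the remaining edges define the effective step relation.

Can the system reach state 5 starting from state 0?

Guard filter leaves 13 enabled edge(s).
Layer 0: {0}
Layer 1: {2,3}  total {0,2,3}
Layer 2: {4,5}  total {0,2,3,4,5}
Layer 3: {6}  total {0,2,3,4,5,6}
R = {0,2,3,4,5,6}
witness 5: b·tau

Answer: REACHABLE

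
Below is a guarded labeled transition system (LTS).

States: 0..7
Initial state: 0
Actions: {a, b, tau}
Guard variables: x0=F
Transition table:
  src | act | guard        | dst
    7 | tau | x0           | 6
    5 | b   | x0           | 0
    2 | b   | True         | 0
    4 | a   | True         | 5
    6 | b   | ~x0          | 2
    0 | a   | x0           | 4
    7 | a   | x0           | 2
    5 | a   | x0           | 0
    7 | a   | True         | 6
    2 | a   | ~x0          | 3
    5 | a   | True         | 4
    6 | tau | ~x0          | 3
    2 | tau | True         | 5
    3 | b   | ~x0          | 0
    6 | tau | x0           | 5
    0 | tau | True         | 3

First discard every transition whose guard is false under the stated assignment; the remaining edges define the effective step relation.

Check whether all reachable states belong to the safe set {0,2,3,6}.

Allowed set {0,2,3,6}
Reach set: {0,3}
  0: ok
  3: ok

Answer: INVARIANT HOLDS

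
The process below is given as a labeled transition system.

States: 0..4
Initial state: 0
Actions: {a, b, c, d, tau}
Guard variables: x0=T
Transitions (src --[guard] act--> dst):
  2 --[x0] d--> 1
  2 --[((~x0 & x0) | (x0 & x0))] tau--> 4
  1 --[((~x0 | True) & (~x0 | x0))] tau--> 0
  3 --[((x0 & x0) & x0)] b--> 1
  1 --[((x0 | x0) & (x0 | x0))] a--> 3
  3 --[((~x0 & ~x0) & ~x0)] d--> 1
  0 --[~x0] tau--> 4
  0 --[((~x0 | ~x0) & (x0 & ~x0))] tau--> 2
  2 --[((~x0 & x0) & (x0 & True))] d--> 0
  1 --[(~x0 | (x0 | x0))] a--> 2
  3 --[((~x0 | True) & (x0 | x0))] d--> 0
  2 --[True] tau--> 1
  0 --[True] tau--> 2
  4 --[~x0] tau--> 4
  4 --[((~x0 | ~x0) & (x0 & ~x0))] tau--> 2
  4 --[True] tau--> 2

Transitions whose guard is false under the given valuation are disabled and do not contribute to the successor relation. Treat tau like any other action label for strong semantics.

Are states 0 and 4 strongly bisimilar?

Answer: BISIMILAR

Working:
Compute ~ classes (split until stable):
  round 0: {{0,1,2,3,4}}
  round 1: {{0,4},{1},{2},{3}}
4 equivalence class(es) (converged in 2)
0∈{0,4}, 4∈{0,4}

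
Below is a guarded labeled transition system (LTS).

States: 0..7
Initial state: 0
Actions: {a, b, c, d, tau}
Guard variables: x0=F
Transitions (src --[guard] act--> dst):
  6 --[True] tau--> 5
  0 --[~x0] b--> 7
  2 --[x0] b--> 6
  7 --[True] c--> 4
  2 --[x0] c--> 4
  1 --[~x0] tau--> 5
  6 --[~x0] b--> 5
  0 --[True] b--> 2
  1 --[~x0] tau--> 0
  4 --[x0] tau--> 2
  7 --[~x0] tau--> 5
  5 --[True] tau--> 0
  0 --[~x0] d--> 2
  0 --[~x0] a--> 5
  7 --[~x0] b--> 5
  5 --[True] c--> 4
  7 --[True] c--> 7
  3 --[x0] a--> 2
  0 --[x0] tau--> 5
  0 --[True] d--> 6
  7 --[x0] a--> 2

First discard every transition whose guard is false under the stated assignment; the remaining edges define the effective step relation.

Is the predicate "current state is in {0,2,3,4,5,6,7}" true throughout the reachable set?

Answer: INVARIANT HOLDS

Working:
Inv-set: {0,2,3,4,5,6,7}
Reachable = {0,2,4,5,6,7}
  0: safe
  2: safe
  4: safe
  5: safe
  6: safe
  7: safe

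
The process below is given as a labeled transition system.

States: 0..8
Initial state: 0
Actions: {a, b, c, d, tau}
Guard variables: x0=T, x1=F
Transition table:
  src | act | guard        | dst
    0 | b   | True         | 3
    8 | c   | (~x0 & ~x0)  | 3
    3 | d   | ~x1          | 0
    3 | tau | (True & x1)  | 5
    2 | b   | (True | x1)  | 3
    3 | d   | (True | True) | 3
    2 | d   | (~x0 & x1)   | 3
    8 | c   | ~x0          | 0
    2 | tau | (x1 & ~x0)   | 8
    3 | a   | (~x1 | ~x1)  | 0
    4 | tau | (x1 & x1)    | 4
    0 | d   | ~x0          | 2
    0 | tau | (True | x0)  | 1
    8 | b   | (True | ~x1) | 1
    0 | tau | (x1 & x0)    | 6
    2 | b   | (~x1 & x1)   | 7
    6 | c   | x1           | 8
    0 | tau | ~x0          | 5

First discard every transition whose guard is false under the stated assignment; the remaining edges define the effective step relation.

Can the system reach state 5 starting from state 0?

Answer: UNREACHABLE

Working:
After dropping false guards: 7 live edges.
L0 = {0}
L1 = {1,3}  cumulative {0,1,3}
Reach set: {0,1,3}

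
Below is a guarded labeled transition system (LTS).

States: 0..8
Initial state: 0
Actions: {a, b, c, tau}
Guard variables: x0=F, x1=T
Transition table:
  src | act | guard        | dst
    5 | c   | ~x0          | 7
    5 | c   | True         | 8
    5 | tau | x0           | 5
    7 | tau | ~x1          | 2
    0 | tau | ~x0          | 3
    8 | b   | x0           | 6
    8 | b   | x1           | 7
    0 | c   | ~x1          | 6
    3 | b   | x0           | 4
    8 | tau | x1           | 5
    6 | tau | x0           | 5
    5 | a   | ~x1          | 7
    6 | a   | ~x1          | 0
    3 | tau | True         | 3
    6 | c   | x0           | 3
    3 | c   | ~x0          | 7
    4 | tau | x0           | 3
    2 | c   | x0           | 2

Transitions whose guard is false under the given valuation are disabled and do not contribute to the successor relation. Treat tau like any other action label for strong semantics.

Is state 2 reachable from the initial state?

7 transition(s) survive guard evaluation.
L0 = {0}
L1 = {3}  now seen {0,3}
L2 = {7}  now seen {0,3,7}
Reach set: {0,3,7}

Answer: UNREACHABLE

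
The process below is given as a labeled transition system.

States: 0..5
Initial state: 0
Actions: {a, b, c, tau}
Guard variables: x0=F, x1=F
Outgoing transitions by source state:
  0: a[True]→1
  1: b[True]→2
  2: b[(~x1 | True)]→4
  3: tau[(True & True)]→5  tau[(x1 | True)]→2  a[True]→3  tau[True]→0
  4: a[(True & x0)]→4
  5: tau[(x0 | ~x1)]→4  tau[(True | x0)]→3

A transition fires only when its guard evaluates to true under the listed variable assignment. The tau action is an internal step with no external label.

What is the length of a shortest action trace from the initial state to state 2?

BFS to 2:
  L0 = {0}
  L1 = {1}
  L2 = {2}
first hit 2 at d=2 via a·b

Answer: 2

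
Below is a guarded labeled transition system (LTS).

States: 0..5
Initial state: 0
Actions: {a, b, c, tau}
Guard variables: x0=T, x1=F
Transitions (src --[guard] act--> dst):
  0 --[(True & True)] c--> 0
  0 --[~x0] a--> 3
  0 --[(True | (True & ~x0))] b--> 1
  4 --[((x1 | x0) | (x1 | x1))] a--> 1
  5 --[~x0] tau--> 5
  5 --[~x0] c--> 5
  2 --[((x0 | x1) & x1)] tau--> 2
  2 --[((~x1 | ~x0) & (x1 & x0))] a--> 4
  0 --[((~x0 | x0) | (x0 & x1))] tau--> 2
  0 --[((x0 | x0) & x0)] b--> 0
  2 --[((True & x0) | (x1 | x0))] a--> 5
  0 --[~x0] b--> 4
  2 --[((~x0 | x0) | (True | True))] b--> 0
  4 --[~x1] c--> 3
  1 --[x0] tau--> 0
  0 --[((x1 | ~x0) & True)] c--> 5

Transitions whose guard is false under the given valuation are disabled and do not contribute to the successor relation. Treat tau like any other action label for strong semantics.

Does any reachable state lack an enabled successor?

Answer: DEADLOCK at state 5

Working:
Reach set: {0,1,2,5}
  0: b→0  b→1  c→0  tau→2  [4 exit(s)]
  1: tau→0  [1 exit(s)]
  2: a→5  b→0  [2 exit(s)]
  5: ∅  [deadlock]
Path to 5: tau·a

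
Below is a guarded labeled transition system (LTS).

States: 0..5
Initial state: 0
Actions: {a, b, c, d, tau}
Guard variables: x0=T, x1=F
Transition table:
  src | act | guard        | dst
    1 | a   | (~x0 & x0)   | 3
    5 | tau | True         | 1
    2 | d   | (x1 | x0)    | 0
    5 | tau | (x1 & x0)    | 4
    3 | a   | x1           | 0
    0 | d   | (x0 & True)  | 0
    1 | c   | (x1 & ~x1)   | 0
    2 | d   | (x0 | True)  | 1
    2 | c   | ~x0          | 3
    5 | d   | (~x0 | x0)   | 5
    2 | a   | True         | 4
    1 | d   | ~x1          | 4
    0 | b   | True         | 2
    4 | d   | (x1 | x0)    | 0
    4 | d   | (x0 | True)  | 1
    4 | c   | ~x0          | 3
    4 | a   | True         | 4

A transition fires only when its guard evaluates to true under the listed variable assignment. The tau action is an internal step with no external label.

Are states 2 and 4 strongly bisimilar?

Answer: BISIMILAR

Working:
Bisimulation quotient by refinement:
  π0 = {{0,1,2,3,4,5}}
  π1 = {{0},{1},{2,4},{3},{5}}
5 equivalence class(es) (converged in 2)
class of 2: {2,4}; class of 4: {2,4}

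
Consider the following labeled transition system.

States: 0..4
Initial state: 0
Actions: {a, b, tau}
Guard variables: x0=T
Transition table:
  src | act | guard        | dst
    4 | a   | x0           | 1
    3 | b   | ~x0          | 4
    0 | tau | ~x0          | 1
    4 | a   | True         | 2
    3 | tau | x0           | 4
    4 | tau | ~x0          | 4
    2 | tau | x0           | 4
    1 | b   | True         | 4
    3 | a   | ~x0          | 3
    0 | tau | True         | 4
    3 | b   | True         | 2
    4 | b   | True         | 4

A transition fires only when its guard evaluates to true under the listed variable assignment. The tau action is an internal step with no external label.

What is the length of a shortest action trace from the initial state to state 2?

Answer: 2

Trace:
Breadth-first toward 2:
  Layer 0: {0}
  Layer 1: {4}
  Layer 2: {1,2}
first hit 2 at d=2 via tau·a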